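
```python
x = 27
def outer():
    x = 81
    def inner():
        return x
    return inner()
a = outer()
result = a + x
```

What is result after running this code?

Step 1: outer() has local x = 81. inner() reads from enclosing.
Step 2: outer() returns 81. Global x = 27 unchanged.
Step 3: result = 81 + 27 = 108

The answer is 108.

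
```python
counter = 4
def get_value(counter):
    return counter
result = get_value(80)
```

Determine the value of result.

Step 1: Global counter = 4.
Step 2: get_value(80) takes parameter counter = 80, which shadows the global.
Step 3: result = 80

The answer is 80.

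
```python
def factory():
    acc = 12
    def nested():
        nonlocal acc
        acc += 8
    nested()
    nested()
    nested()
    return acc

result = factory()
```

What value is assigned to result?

Step 1: acc starts at 12.
Step 2: nested() is called 3 times, each adding 8.
Step 3: acc = 12 + 8 * 3 = 36

The answer is 36.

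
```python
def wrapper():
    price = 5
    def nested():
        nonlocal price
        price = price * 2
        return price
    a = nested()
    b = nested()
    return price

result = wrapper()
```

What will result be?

Step 1: price starts at 5.
Step 2: First nested(): price = 5 * 2 = 10.
Step 3: Second nested(): price = 10 * 2 = 20.
Step 4: result = 20

The answer is 20.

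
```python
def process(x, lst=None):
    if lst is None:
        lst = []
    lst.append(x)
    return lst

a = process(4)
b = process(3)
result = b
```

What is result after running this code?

Step 1: None default with guard creates a NEW list each call.
Step 2: a = [4] (fresh list). b = [3] (another fresh list).
Step 3: result = [3] (this is the fix for mutable default)

The answer is [3].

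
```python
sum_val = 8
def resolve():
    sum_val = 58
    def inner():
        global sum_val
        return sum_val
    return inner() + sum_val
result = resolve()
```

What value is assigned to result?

Step 1: Global sum_val = 8. resolve() shadows with local sum_val = 58.
Step 2: inner() uses global keyword, so inner() returns global sum_val = 8.
Step 3: resolve() returns 8 + 58 = 66

The answer is 66.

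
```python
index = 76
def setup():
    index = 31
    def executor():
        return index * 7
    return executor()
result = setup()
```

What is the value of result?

Step 1: setup() shadows global index with index = 31.
Step 2: executor() finds index = 31 in enclosing scope, computes 31 * 7 = 217.
Step 3: result = 217

The answer is 217.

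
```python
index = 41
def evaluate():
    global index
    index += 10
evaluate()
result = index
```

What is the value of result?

Step 1: index = 41 globally.
Step 2: evaluate() modifies global index: index += 10 = 51.
Step 3: result = 51

The answer is 51.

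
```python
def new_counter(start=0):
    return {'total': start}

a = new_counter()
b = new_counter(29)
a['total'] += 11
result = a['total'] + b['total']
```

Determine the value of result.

Step 1: new_counter() returns a new dict each call (immutable default 0).
Step 2: a = {'total': 0}, b = {'total': 29}.
Step 3: a['total'] += 11 = 11. result = 11 + 29 = 40

The answer is 40.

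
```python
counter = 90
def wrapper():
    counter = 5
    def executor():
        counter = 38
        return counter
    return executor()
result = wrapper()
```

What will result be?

Step 1: Three scopes define counter: global (90), wrapper (5), executor (38).
Step 2: executor() has its own local counter = 38, which shadows both enclosing and global.
Step 3: result = 38 (local wins in LEGB)

The answer is 38.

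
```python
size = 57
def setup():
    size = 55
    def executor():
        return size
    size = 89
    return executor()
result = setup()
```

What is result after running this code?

Step 1: setup() sets size = 55, then later size = 89.
Step 2: executor() is called after size is reassigned to 89. Closures capture variables by reference, not by value.
Step 3: result = 89

The answer is 89.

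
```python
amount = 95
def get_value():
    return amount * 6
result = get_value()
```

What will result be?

Step 1: amount = 95 is defined globally.
Step 2: get_value() looks up amount from global scope = 95, then computes 95 * 6 = 570.
Step 3: result = 570

The answer is 570.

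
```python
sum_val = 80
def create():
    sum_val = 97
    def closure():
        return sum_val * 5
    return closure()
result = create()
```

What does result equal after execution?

Step 1: create() shadows global sum_val with sum_val = 97.
Step 2: closure() finds sum_val = 97 in enclosing scope, computes 97 * 5 = 485.
Step 3: result = 485

The answer is 485.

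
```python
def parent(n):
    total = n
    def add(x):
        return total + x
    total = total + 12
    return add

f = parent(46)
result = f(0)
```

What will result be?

Step 1: parent(46) sets total = 46, then total = 46 + 12 = 58.
Step 2: Closures capture by reference, so add sees total = 58.
Step 3: f(0) returns 58 + 0 = 58

The answer is 58.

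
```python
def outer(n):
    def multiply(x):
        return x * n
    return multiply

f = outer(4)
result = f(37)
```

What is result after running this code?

Step 1: outer(4) returns multiply closure with n = 4.
Step 2: f(37) computes 37 * 4 = 148.
Step 3: result = 148

The answer is 148.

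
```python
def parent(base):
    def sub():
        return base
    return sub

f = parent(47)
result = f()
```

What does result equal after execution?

Step 1: parent(47) creates closure capturing base = 47.
Step 2: f() returns the captured base = 47.
Step 3: result = 47

The answer is 47.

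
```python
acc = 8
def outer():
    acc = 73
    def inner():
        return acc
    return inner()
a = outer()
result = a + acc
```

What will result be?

Step 1: outer() has local acc = 73. inner() reads from enclosing.
Step 2: outer() returns 73. Global acc = 8 unchanged.
Step 3: result = 73 + 8 = 81

The answer is 81.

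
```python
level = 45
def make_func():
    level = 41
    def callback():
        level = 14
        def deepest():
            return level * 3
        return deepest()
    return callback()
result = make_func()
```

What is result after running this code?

Step 1: deepest() looks up level through LEGB: not local, finds level = 14 in enclosing callback().
Step 2: Returns 14 * 3 = 42.
Step 3: result = 42

The answer is 42.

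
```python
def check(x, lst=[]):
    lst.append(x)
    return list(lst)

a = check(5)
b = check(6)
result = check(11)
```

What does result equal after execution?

Step 1: Default list is shared. list() creates copies for return values.
Step 2: Internal list grows: [5] -> [5, 6] -> [5, 6, 11].
Step 3: result = [5, 6, 11]

The answer is [5, 6, 11].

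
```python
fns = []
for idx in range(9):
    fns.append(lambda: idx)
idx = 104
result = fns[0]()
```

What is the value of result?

Step 1: Lambdas capture the variable idx by reference, not by value.
Step 2: After the loop, idx is reassigned to 104.
Step 3: fns[0]() looks up the current idx = 104. result = 104

The answer is 104.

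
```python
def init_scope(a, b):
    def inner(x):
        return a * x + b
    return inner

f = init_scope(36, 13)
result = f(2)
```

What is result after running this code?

Step 1: init_scope(36, 13) captures a = 36, b = 13.
Step 2: f(2) computes 36 * 2 + 13 = 85.
Step 3: result = 85

The answer is 85.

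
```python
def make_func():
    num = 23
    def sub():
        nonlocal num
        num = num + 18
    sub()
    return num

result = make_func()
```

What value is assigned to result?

Step 1: make_func() sets num = 23.
Step 2: sub() uses nonlocal to modify num in make_func's scope: num = 23 + 18 = 41.
Step 3: make_func() returns the modified num = 41

The answer is 41.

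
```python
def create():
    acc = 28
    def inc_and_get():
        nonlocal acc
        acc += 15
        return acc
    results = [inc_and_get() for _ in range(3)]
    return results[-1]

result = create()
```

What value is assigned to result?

Step 1: acc = 28.
Step 2: Three calls to inc_and_get(), each adding 15.
Step 3: Last value = 28 + 15 * 3 = 73

The answer is 73.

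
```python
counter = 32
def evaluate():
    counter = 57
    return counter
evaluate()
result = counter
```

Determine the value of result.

Step 1: counter = 32 globally.
Step 2: evaluate() creates a LOCAL counter = 57 (no global keyword!).
Step 3: The global counter is unchanged. result = 32

The answer is 32.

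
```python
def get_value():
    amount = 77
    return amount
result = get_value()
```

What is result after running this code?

Step 1: get_value() defines amount = 77 in its local scope.
Step 2: return amount finds the local variable amount = 77.
Step 3: result = 77

The answer is 77.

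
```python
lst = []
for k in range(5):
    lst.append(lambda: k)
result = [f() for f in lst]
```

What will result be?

Step 1: All 5 lambdas share the same variable k.
Step 2: After the loop, k = 4.
Step 3: Each call returns 4. result = [4, 4, 4, 4, 4]

The answer is [4, 4, 4, 4, 4].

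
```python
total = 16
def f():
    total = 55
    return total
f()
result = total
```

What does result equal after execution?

Step 1: total = 16 globally.
Step 2: f() creates a LOCAL total = 55 (no global keyword!).
Step 3: The global total is unchanged. result = 16

The answer is 16.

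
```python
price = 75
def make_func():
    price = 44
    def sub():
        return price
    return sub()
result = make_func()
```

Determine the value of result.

Step 1: price = 75 globally, but make_func() defines price = 44 locally.
Step 2: sub() looks up price. Not in local scope, so checks enclosing scope (make_func) and finds price = 44.
Step 3: result = 44

The answer is 44.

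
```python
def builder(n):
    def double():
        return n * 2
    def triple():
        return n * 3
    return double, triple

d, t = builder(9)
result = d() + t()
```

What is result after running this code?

Step 1: Both closures capture the same n = 9.
Step 2: d() = 9 * 2 = 18, t() = 9 * 3 = 27.
Step 3: result = 18 + 27 = 45

The answer is 45.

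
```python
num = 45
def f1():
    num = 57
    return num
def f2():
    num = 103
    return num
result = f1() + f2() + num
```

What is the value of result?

Step 1: Each function shadows global num with its own local.
Step 2: f1() returns 57, f2() returns 103.
Step 3: Global num = 45 is unchanged. result = 57 + 103 + 45 = 205

The answer is 205.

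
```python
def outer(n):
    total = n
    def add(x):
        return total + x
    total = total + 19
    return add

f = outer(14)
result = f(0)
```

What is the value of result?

Step 1: outer(14) sets total = 14, then total = 14 + 19 = 33.
Step 2: Closures capture by reference, so add sees total = 33.
Step 3: f(0) returns 33 + 0 = 33

The answer is 33.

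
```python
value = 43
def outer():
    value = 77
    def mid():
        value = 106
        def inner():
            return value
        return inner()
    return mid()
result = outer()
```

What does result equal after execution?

Step 1: Three levels of shadowing: global 43, outer 77, mid 106.
Step 2: inner() finds value = 106 in enclosing mid() scope.
Step 3: result = 106

The answer is 106.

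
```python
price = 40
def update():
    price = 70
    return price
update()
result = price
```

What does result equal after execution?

Step 1: Global price = 40.
Step 2: update() creates local price = 70 (shadow, not modification).
Step 3: After update() returns, global price is unchanged. result = 40

The answer is 40.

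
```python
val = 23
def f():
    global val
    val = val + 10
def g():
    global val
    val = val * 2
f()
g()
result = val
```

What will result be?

Step 1: val = 23.
Step 2: f() adds 10: val = 23 + 10 = 33.
Step 3: g() doubles: val = 33 * 2 = 66.
Step 4: result = 66

The answer is 66.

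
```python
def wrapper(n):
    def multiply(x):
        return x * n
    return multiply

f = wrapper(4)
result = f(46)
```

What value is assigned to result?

Step 1: wrapper(4) returns multiply closure with n = 4.
Step 2: f(46) computes 46 * 4 = 184.
Step 3: result = 184

The answer is 184.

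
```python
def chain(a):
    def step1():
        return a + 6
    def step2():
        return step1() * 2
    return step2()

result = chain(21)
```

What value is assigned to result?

Step 1: chain(21) captures a = 21.
Step 2: step2() calls step1() which returns 21 + 6 = 27.
Step 3: step2() returns 27 * 2 = 54

The answer is 54.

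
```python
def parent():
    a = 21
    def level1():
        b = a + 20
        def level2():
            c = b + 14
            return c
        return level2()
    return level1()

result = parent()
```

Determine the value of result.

Step 1: a = 21. b = a + 20 = 41.
Step 2: c = b + 14 = 41 + 14 = 55.
Step 3: result = 55

The answer is 55.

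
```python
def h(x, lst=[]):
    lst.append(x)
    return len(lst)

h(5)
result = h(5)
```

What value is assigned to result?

Step 1: Mutable default list persists between calls.
Step 2: First call: lst = [5], len = 1. Second call: lst = [5, 5], len = 2.
Step 3: result = 2

The answer is 2.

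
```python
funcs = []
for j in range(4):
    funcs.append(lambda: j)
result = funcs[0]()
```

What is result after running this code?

Step 1: The loop creates 4 lambdas, all referencing the same variable j.
Step 2: After the loop, j = 3 (final value).
Step 3: funcs[0]() looks up j at call time and finds 3. This is the late binding gotcha. result = 3

The answer is 3.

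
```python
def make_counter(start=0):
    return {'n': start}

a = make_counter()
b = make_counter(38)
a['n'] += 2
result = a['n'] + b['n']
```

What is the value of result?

Step 1: make_counter() returns a new dict each call (immutable default 0).
Step 2: a = {'n': 0}, b = {'n': 38}.
Step 3: a['n'] += 2 = 2. result = 2 + 38 = 40

The answer is 40.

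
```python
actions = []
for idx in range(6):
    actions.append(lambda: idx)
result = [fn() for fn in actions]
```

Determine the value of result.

Step 1: All 6 lambdas share the same variable idx.
Step 2: After the loop, idx = 5.
Step 3: Each call returns 5. result = [5, 5, 5, 5, 5, 5]

The answer is [5, 5, 5, 5, 5, 5].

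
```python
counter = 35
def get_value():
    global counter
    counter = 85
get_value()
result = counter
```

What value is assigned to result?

Step 1: counter = 35 globally.
Step 2: get_value() declares global counter and sets it to 85.
Step 3: After get_value(), global counter = 85. result = 85

The answer is 85.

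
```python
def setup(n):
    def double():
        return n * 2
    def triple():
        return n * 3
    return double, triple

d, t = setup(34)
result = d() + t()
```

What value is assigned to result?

Step 1: Both closures capture the same n = 34.
Step 2: d() = 34 * 2 = 68, t() = 34 * 3 = 102.
Step 3: result = 68 + 102 = 170

The answer is 170.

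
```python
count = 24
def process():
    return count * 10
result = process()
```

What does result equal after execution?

Step 1: count = 24 is defined globally.
Step 2: process() looks up count from global scope = 24, then computes 24 * 10 = 240.
Step 3: result = 240

The answer is 240.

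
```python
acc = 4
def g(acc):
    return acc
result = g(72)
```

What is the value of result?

Step 1: Global acc = 4.
Step 2: g(72) takes parameter acc = 72, which shadows the global.
Step 3: result = 72

The answer is 72.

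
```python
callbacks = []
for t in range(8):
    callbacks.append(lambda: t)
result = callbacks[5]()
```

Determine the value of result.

Step 1: The loop creates 8 lambdas, all referencing the same variable t.
Step 2: After the loop, t = 7 (final value).
Step 3: callbacks[5]() looks up t at call time and finds 7. This is the late binding gotcha. result = 7

The answer is 7.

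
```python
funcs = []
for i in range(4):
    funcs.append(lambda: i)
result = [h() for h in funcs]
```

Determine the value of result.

Step 1: All 4 lambdas share the same variable i.
Step 2: After the loop, i = 3.
Step 3: Each call returns 3. result = [3, 3, 3, 3]

The answer is [3, 3, 3, 3].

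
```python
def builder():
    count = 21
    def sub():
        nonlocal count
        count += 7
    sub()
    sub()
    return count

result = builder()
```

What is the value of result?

Step 1: count starts at 21.
Step 2: sub() is called 2 times, each adding 7.
Step 3: count = 21 + 7 * 2 = 35

The answer is 35.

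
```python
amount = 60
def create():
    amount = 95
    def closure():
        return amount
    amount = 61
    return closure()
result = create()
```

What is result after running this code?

Step 1: create() sets amount = 95, then later amount = 61.
Step 2: closure() is called after amount is reassigned to 61. Closures capture variables by reference, not by value.
Step 3: result = 61

The answer is 61.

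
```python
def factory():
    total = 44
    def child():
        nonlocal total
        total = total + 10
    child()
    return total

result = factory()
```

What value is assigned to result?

Step 1: factory() sets total = 44.
Step 2: child() uses nonlocal to modify total in factory's scope: total = 44 + 10 = 54.
Step 3: factory() returns the modified total = 54

The answer is 54.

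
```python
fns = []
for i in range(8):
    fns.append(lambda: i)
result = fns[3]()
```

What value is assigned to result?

Step 1: The loop creates 8 lambdas, all referencing the same variable i.
Step 2: After the loop, i = 7 (final value).
Step 3: fns[3]() looks up i at call time and finds 7. This is the late binding gotcha. result = 7

The answer is 7.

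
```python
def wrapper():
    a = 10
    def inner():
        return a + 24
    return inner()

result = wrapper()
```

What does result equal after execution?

Step 1: wrapper() defines a = 10.
Step 2: inner() reads a = 10 from enclosing scope, returns 10 + 24 = 34.
Step 3: result = 34

The answer is 34.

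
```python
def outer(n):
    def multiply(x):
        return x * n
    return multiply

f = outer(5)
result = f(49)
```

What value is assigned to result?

Step 1: outer(5) returns multiply closure with n = 5.
Step 2: f(49) computes 49 * 5 = 245.
Step 3: result = 245

The answer is 245.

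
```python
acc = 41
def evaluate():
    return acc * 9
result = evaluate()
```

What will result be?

Step 1: acc = 41 is defined globally.
Step 2: evaluate() looks up acc from global scope = 41, then computes 41 * 9 = 369.
Step 3: result = 369

The answer is 369.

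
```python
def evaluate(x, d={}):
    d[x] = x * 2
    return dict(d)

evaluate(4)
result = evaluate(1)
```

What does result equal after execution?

Step 1: Mutable default dict is shared across calls.
Step 2: First call adds 4: 8. Second call adds 1: 2.
Step 3: result = {4: 8, 1: 2}

The answer is {4: 8, 1: 2}.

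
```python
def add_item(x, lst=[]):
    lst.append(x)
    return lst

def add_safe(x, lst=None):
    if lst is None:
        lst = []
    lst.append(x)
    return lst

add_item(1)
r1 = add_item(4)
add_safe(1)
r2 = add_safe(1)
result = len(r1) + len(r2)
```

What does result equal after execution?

Step 1: add_item shares mutable default: after 2 calls, lst = [1, 4], len = 2.
Step 2: add_safe creates fresh list each time: r2 = [1], len = 1.
Step 3: result = 2 + 1 = 3

The answer is 3.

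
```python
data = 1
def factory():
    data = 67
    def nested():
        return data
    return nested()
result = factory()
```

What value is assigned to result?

Step 1: data = 1 globally, but factory() defines data = 67 locally.
Step 2: nested() looks up data. Not in local scope, so checks enclosing scope (factory) and finds data = 67.
Step 3: result = 67

The answer is 67.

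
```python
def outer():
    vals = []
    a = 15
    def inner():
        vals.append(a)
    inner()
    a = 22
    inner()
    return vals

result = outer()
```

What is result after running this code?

Step 1: a = 15. inner() appends current a to vals.
Step 2: First inner(): appends 15. Then a = 22.
Step 3: Second inner(): appends 22 (closure sees updated a). result = [15, 22]

The answer is [15, 22].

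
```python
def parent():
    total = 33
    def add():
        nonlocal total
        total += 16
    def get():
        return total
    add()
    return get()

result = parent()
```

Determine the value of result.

Step 1: total = 33. add() modifies it via nonlocal, get() reads it.
Step 2: add() makes total = 33 + 16 = 49.
Step 3: get() returns 49. result = 49

The answer is 49.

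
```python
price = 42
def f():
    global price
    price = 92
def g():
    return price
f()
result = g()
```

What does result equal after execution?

Step 1: price = 42.
Step 2: f() sets global price = 92.
Step 3: g() reads global price = 92. result = 92

The answer is 92.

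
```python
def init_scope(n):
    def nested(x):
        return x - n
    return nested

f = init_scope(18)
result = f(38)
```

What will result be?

Step 1: init_scope(18) creates a closure capturing n = 18.
Step 2: f(38) computes 38 - 18 = 20.
Step 3: result = 20

The answer is 20.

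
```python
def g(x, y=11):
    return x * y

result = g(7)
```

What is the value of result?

Step 1: g(7) uses default y = 11.
Step 2: Returns 7 * 11 = 77.
Step 3: result = 77

The answer is 77.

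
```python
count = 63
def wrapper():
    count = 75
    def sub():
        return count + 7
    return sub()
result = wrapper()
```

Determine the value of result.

Step 1: wrapper() shadows global count with count = 75.
Step 2: sub() finds count = 75 in enclosing scope, computes 75 + 7 = 82.
Step 3: result = 82

The answer is 82.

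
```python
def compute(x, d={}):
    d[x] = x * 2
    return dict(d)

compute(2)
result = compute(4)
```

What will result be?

Step 1: Mutable default dict is shared across calls.
Step 2: First call adds 2: 4. Second call adds 4: 8.
Step 3: result = {2: 4, 4: 8}

The answer is {2: 4, 4: 8}.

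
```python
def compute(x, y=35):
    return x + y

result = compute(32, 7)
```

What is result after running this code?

Step 1: compute(32, 7) overrides default y with 7.
Step 2: Returns 32 + 7 = 39.
Step 3: result = 39

The answer is 39.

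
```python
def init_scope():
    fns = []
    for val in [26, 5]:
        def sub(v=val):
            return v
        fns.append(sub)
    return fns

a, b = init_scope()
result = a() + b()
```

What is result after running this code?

Step 1: Default argument v=val captures val at each iteration.
Step 2: a() returns 26 (captured at first iteration), b() returns 5 (captured at second).
Step 3: result = 26 + 5 = 31

The answer is 31.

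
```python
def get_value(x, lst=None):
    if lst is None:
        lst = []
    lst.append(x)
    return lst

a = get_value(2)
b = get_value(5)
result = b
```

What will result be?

Step 1: None default with guard creates a NEW list each call.
Step 2: a = [2] (fresh list). b = [5] (another fresh list).
Step 3: result = [5] (this is the fix for mutable default)

The answer is [5].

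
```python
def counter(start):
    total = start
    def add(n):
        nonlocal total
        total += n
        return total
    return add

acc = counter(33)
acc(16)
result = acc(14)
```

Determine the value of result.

Step 1: counter(33) creates closure with total = 33.
Step 2: First acc(16): total = 33 + 16 = 49.
Step 3: Second acc(14): total = 49 + 14 = 63. result = 63

The answer is 63.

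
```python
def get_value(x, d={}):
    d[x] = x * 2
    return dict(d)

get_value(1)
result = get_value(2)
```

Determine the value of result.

Step 1: Mutable default dict is shared across calls.
Step 2: First call adds 1: 2. Second call adds 2: 4.
Step 3: result = {1: 2, 2: 4}

The answer is {1: 2, 2: 4}.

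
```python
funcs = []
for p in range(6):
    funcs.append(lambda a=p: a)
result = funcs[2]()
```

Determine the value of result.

Step 1: Default argument a=p captures p's value at each iteration.
Step 2: funcs[2] captured a = 2 when p was 2.
Step 3: result = 2

The answer is 2.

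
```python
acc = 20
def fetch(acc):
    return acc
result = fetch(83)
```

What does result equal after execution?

Step 1: Global acc = 20.
Step 2: fetch(83) takes parameter acc = 83, which shadows the global.
Step 3: result = 83

The answer is 83.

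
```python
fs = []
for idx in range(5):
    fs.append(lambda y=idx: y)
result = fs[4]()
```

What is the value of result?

Step 1: Default argument y=idx captures idx's value at each iteration.
Step 2: fs[4] captured y = 4 when idx was 4.
Step 3: result = 4

The answer is 4.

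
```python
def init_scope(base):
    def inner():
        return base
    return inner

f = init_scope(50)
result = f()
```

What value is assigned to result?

Step 1: init_scope(50) creates closure capturing base = 50.
Step 2: f() returns the captured base = 50.
Step 3: result = 50

The answer is 50.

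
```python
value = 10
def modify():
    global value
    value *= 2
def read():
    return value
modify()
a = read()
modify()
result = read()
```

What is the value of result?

Step 1: value = 10.
Step 2: First modify(): value = 10 * 2 = 20.
Step 3: Second modify(): value = 20 * 2 = 40.
Step 4: read() returns 40

The answer is 40.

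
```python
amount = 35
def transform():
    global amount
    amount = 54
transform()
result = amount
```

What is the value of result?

Step 1: amount = 35 globally.
Step 2: transform() declares global amount and sets it to 54.
Step 3: After transform(), global amount = 54. result = 54

The answer is 54.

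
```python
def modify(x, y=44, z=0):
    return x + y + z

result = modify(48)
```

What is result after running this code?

Step 1: modify(48) uses defaults y = 44, z = 0.
Step 2: Returns 48 + 44 + 0 = 92.
Step 3: result = 92

The answer is 92.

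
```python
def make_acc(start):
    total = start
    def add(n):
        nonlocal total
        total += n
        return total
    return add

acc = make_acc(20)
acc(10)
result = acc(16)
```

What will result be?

Step 1: make_acc(20) creates closure with total = 20.
Step 2: First acc(10): total = 20 + 10 = 30.
Step 3: Second acc(16): total = 30 + 16 = 46. result = 46

The answer is 46.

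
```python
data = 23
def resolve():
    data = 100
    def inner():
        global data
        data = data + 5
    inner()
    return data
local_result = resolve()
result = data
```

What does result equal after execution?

Step 1: Global data = 23. resolve() creates local data = 100.
Step 2: inner() declares global data and adds 5: global data = 23 + 5 = 28.
Step 3: resolve() returns its local data = 100 (unaffected by inner).
Step 4: result = global data = 28

The answer is 28.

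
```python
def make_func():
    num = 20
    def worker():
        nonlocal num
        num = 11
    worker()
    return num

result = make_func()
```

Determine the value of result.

Step 1: make_func() sets num = 20.
Step 2: worker() uses nonlocal to reassign num = 11.
Step 3: result = 11

The answer is 11.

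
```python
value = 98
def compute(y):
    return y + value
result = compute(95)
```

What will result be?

Step 1: value = 98 is defined globally.
Step 2: compute(95) uses parameter y = 95 and looks up value from global scope = 98.
Step 3: result = 95 + 98 = 193

The answer is 193.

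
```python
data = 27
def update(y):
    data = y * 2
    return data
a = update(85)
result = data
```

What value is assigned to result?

Step 1: Global data = 27.
Step 2: update(85) creates local data = 85 * 2 = 170.
Step 3: Global data unchanged because no global keyword. result = 27

The answer is 27.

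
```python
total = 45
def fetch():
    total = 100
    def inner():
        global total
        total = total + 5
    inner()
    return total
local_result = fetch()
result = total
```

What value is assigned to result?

Step 1: Global total = 45. fetch() creates local total = 100.
Step 2: inner() declares global total and adds 5: global total = 45 + 5 = 50.
Step 3: fetch() returns its local total = 100 (unaffected by inner).
Step 4: result = global total = 50

The answer is 50.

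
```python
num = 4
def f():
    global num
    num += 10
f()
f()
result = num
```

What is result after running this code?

Step 1: num = 4.
Step 2: First f(): num = 4 + 10 = 14.
Step 3: Second f(): num = 14 + 10 = 24. result = 24

The answer is 24.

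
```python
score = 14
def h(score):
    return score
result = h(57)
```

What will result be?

Step 1: Global score = 14.
Step 2: h(57) takes parameter score = 57, which shadows the global.
Step 3: result = 57

The answer is 57.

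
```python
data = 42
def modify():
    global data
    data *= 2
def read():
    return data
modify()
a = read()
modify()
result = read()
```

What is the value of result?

Step 1: data = 42.
Step 2: First modify(): data = 42 * 2 = 84.
Step 3: Second modify(): data = 84 * 2 = 168.
Step 4: read() returns 168

The answer is 168.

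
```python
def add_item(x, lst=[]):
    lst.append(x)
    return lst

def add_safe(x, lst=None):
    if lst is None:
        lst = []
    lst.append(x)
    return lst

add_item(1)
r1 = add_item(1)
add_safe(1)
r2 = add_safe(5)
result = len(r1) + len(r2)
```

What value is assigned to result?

Step 1: add_item shares mutable default: after 2 calls, lst = [1, 1], len = 2.
Step 2: add_safe creates fresh list each time: r2 = [5], len = 1.
Step 3: result = 2 + 1 = 3

The answer is 3.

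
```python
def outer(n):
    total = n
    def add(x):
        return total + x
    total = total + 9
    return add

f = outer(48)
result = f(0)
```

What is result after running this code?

Step 1: outer(48) sets total = 48, then total = 48 + 9 = 57.
Step 2: Closures capture by reference, so add sees total = 57.
Step 3: f(0) returns 57 + 0 = 57

The answer is 57.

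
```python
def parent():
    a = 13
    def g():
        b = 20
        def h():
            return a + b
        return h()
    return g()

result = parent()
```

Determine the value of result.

Step 1: parent() defines a = 13. g() defines b = 20.
Step 2: h() accesses both from enclosing scopes: a = 13, b = 20.
Step 3: result = 13 + 20 = 33

The answer is 33.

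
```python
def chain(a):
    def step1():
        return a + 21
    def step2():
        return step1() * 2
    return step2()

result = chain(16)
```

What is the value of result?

Step 1: chain(16) captures a = 16.
Step 2: step2() calls step1() which returns 16 + 21 = 37.
Step 3: step2() returns 37 * 2 = 74

The answer is 74.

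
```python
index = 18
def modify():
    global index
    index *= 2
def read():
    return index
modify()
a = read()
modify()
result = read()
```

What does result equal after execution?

Step 1: index = 18.
Step 2: First modify(): index = 18 * 2 = 36.
Step 3: Second modify(): index = 36 * 2 = 72.
Step 4: read() returns 72

The answer is 72.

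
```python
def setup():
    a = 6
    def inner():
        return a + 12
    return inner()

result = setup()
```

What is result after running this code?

Step 1: setup() defines a = 6.
Step 2: inner() reads a = 6 from enclosing scope, returns 6 + 12 = 18.
Step 3: result = 18

The answer is 18.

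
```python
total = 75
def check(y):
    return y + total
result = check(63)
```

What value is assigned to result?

Step 1: total = 75 is defined globally.
Step 2: check(63) uses parameter y = 63 and looks up total from global scope = 75.
Step 3: result = 63 + 75 = 138

The answer is 138.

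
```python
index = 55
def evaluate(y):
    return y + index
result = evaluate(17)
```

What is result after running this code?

Step 1: index = 55 is defined globally.
Step 2: evaluate(17) uses parameter y = 17 and looks up index from global scope = 55.
Step 3: result = 17 + 55 = 72

The answer is 72.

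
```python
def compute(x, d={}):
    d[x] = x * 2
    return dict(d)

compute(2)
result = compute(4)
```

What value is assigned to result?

Step 1: Mutable default dict is shared across calls.
Step 2: First call adds 2: 4. Second call adds 4: 8.
Step 3: result = {2: 4, 4: 8}

The answer is {2: 4, 4: 8}.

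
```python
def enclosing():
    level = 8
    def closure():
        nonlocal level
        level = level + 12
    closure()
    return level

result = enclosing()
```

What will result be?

Step 1: enclosing() sets level = 8.
Step 2: closure() uses nonlocal to modify level in enclosing's scope: level = 8 + 12 = 20.
Step 3: enclosing() returns the modified level = 20

The answer is 20.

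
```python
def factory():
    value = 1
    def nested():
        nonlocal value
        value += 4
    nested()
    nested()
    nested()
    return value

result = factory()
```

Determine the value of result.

Step 1: value starts at 1.
Step 2: nested() is called 3 times, each adding 4.
Step 3: value = 1 + 4 * 3 = 13

The answer is 13.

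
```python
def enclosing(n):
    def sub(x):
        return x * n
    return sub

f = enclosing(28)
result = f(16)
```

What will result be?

Step 1: enclosing(28) creates a closure capturing n = 28.
Step 2: f(16) computes 16 * 28 = 448.
Step 3: result = 448

The answer is 448.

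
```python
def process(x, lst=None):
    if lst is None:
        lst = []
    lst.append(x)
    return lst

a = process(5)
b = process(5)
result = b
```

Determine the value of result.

Step 1: None default with guard creates a NEW list each call.
Step 2: a = [5] (fresh list). b = [5] (another fresh list).
Step 3: result = [5] (this is the fix for mutable default)

The answer is [5].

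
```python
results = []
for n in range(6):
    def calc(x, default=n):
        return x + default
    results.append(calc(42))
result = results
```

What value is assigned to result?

Step 1: Default argument default=n is evaluated at function definition time.
Step 2: Each iteration creates calc with default = current n value.
Step 3: calc(42) returns 42 + default. results = [42, 43, 44, 45, 46, 47]

The answer is [42, 43, 44, 45, 46, 47].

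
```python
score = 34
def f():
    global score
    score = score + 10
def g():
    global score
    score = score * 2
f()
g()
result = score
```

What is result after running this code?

Step 1: score = 34.
Step 2: f() adds 10: score = 34 + 10 = 44.
Step 3: g() doubles: score = 44 * 2 = 88.
Step 4: result = 88

The answer is 88.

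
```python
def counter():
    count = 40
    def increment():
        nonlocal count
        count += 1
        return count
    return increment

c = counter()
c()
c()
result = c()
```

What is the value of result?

Step 1: counter() creates closure with count = 40.
Step 2: Each c() call increments count via nonlocal. After 3 calls: 40 + 3 = 43.
Step 3: result = 43

The answer is 43.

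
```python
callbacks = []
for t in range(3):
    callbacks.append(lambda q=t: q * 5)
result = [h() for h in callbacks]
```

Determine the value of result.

Step 1: Default arg q=t captures t at each iteration.
Step 2: callbacks[k] has q defaulting to k, returns k * 5.
Step 3: result = [0, 5, 10]

The answer is [0, 5, 10].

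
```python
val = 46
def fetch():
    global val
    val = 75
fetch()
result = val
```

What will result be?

Step 1: val = 46 globally.
Step 2: fetch() declares global val and sets it to 75.
Step 3: After fetch(), global val = 75. result = 75

The answer is 75.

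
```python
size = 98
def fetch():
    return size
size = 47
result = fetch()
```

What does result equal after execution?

Step 1: size is first set to 98, then reassigned to 47.
Step 2: fetch() is called after the reassignment, so it looks up the current global size = 47.
Step 3: result = 47

The answer is 47.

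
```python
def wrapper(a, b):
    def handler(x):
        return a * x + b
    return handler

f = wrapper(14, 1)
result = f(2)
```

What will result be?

Step 1: wrapper(14, 1) captures a = 14, b = 1.
Step 2: f(2) computes 14 * 2 + 1 = 29.
Step 3: result = 29

The answer is 29.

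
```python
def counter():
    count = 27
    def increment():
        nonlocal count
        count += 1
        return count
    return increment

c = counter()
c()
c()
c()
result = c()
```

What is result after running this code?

Step 1: counter() creates closure with count = 27.
Step 2: Each c() call increments count via nonlocal. After 4 calls: 27 + 4 = 31.
Step 3: result = 31

The answer is 31.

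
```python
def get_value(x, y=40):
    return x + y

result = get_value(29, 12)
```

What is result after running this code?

Step 1: get_value(29, 12) overrides default y with 12.
Step 2: Returns 29 + 12 = 41.
Step 3: result = 41

The answer is 41.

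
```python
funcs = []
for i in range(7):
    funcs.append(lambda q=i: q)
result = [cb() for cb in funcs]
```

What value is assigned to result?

Step 1: Default arg q=i captures i at each iteration.
Step 2: Each lambda has its own default: 0, 1, ..., 6.
Step 3: result = [0, 1, 2, 3, 4, 5, 6]

The answer is [0, 1, 2, 3, 4, 5, 6].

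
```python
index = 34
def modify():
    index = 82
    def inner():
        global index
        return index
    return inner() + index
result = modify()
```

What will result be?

Step 1: Global index = 34. modify() shadows with local index = 82.
Step 2: inner() uses global keyword, so inner() returns global index = 34.
Step 3: modify() returns 34 + 82 = 116

The answer is 116.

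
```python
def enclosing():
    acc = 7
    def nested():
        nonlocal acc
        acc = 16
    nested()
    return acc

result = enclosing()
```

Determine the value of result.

Step 1: enclosing() sets acc = 7.
Step 2: nested() uses nonlocal to reassign acc = 16.
Step 3: result = 16

The answer is 16.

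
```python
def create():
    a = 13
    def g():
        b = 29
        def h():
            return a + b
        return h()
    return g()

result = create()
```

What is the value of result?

Step 1: create() defines a = 13. g() defines b = 29.
Step 2: h() accesses both from enclosing scopes: a = 13, b = 29.
Step 3: result = 13 + 29 = 42

The answer is 42.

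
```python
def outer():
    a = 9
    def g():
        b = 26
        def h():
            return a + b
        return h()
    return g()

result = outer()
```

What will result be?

Step 1: outer() defines a = 9. g() defines b = 26.
Step 2: h() accesses both from enclosing scopes: a = 9, b = 26.
Step 3: result = 9 + 26 = 35

The answer is 35.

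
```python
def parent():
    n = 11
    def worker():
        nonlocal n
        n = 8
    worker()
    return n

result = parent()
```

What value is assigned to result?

Step 1: parent() sets n = 11.
Step 2: worker() uses nonlocal to reassign n = 8.
Step 3: result = 8

The answer is 8.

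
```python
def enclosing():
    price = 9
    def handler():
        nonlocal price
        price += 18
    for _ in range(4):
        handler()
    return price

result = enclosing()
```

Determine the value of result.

Step 1: price = 9.
Step 2: handler() is called 4 times in a loop, each adding 18 via nonlocal.
Step 3: price = 9 + 18 * 4 = 81

The answer is 81.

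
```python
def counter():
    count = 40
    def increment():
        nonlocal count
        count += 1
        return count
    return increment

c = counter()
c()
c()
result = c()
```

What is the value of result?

Step 1: counter() creates closure with count = 40.
Step 2: Each c() call increments count via nonlocal. After 3 calls: 40 + 3 = 43.
Step 3: result = 43

The answer is 43.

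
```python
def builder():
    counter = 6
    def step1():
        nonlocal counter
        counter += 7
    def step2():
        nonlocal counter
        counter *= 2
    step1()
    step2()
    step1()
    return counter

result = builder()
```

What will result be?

Step 1: counter = 6.
Step 2: step1(): counter = 6 + 7 = 13.
Step 3: step2(): counter = 13 * 2 = 26.
Step 4: step1(): counter = 26 + 7 = 33. result = 33

The answer is 33.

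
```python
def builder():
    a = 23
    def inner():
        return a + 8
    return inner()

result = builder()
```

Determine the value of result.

Step 1: builder() defines a = 23.
Step 2: inner() reads a = 23 from enclosing scope, returns 23 + 8 = 31.
Step 3: result = 31

The answer is 31.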